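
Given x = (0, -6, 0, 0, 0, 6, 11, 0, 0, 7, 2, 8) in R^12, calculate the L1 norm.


Non-zero entries: [(1, -6), (5, 6), (6, 11), (9, 7), (10, 2), (11, 8)]
Absolute values: [6, 6, 11, 7, 2, 8]
||x||_1 = sum = 40.

40


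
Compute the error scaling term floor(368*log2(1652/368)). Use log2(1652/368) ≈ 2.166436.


log2(n/k) = log2(1652/368) ≈ 2.166436.
k*log2(n/k) ≈ 368*2.166436 = 797.248448.
floor(797.248448) = 797.

797


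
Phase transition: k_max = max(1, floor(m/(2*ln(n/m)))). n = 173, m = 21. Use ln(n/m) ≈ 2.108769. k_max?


n/m = 173/21.
ln(n/m) ≈ 2.108769.
2*ln(n/m) ≈ 4.217538.
m/(2*ln(n/m)) ≈ 21/4.217538 ≈ 4.9792.
floor = 4.
k_max = max(1, 4) = 4.

4


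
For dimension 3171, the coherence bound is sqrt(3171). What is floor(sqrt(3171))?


56^2 = 3136 <= 3171 < 3249 = 57^2, so 56 <= sqrt(3171) < 57.
floor(sqrt(3171)) = 56.

56


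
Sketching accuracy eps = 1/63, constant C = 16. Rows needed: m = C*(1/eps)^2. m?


1/eps = 63.
(1/eps)^2 = 3969.
m = 16*3969 = 63504.

63504


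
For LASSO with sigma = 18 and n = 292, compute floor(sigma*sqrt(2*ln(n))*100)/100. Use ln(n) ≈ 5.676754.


ln(292) ≈ 5.676754.
2*ln(n) ≈ 11.353508.
sqrt(2*ln(n)) ≈ sqrt(11.353508) ≈ 3.369497.
lambda ≈ 18*3.369497 = 60.650946.
floor(lambda*100)/100 = 60.65.

60.65


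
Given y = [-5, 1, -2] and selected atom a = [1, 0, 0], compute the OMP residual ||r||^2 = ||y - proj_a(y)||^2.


a^T a = 1.
a^T y = -5.
coeff = -5/1 = -5.
||r||^2 = 5.

5


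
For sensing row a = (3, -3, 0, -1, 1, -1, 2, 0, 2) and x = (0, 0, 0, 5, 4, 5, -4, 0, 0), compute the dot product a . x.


Non-zero terms: ['-1*5', '1*4', '-1*5', '2*-4']
Products: [-5, 4, -5, -8]
y = sum = -14.

-14


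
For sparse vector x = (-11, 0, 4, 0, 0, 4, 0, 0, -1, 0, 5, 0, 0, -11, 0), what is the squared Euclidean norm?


Non-zero entries: [(0, -11), (2, 4), (5, 4), (8, -1), (10, 5), (13, -11)]
Squares: [121, 16, 16, 1, 25, 121]
||x||_2^2 = sum = 300.

300


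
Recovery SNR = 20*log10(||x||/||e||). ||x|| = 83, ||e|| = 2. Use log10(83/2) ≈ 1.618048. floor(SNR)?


||x||/||e|| = 83/2.
log10(83/2) ≈ 1.618048.
20*log10(||x||/||e||) ≈ 20*1.618048 = 32.36096.
floor(32.36096) = 32.

32


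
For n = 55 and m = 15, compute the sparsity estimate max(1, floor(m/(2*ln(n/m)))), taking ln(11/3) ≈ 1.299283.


n/m = 55/15 = 11/3.
ln(n/m) ≈ 1.299283.
2*ln(n/m) ≈ 2.598566.
m/(2*ln(n/m)) ≈ 15/2.598566 ≈ 5.7724.
floor = 5.
k_max = max(1, 5) = 5.

5


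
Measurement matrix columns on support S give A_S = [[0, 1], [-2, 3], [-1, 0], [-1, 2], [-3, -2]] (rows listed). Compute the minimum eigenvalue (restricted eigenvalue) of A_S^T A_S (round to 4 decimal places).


A_S^T A_S = [[15, -2], [-2, 18]].
trace = 33.
det = 266.
disc = trace^2 - 4*det = 1089 - 4*266 = 25.
sqrt(25) = 5.
lam_min = (33 - 5)/2 = 14 = 14.0000.

14.0000


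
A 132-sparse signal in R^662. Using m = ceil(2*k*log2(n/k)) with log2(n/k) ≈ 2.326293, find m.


log2(n/k) = log2(662/132) ≈ 2.326293.
2*k*log2(n/k) ≈ 2*132*2.326293 = 614.141352.
m = ceil(614.141352) = 615.

615


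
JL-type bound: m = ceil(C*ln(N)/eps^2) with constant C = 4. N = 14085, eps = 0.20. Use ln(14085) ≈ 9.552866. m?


ln(14085) ≈ 9.552866.
eps^2 = 0.20^2 = 0.04.
C*ln(N)/eps^2 ≈ 4*9.552866/0.04 ≈ 955.2866.
m = ceil(955.2866) = 956.

956


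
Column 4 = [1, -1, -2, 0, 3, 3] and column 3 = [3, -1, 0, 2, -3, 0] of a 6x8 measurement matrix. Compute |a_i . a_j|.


Inner product: 1*3 + -1*-1 + -2*0 + 0*2 + 3*-3 + 3*0
Products: [3, 1, 0, 0, -9, 0]
Sum = -5.
|dot| = 5.

5


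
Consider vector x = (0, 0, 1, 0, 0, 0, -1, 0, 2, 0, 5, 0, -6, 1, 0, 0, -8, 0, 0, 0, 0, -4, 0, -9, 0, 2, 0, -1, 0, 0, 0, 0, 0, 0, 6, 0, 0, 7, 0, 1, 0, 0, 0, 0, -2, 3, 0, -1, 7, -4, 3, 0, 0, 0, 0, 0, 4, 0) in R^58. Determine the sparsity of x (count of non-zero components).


Non-zero positions: [2, 6, 8, 10, 12, 13, 16, 21, 23, 25, 27, 34, 37, 39, 44, 45, 47, 48, 49, 50, 56].
Sparsity = 21.

21


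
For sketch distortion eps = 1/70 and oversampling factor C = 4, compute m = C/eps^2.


1/eps = 70.
(1/eps)^2 = 4900.
m = 4*4900 = 19600.

19600


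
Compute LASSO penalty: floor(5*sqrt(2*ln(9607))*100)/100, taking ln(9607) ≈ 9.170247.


ln(9607) ≈ 9.170247.
2*ln(n) ≈ 18.340494.
sqrt(2*ln(n)) ≈ sqrt(18.340494) ≈ 4.28258.
lambda ≈ 5*4.28258 = 21.4129.
floor(lambda*100)/100 = 21.41.

21.41


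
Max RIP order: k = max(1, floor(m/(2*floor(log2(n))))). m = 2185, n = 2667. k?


floor(log2(2667)) = 11.
2*11 = 22.
m/(2*floor(log2(n))) = 2185/22 ≈ 99.3182.
floor = 99.
k = max(1, 99) = 99.

99


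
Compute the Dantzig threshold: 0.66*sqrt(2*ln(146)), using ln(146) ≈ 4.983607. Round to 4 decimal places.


ln(146) ≈ 4.983607.
2*ln(n) ≈ 9.967214.
sqrt(2*ln(n)) ≈ sqrt(9.967214) ≈ 3.157089.
threshold ≈ 0.66*3.157089 = 2.08367874 ≈ 2.0837.

2.0837


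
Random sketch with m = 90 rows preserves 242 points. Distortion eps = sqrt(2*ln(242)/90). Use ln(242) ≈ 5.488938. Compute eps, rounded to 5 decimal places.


ln(242) ≈ 5.488938.
2*ln(N)/m ≈ 2*5.488938/90 ≈ 0.1219764.
eps = sqrt(0.1219764) ≈ 0.3492512 ≈ 0.34925.

0.34925


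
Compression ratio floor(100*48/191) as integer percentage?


100*m/n = 100*48/191 ≈ 25.1309.
floor = 25.

25


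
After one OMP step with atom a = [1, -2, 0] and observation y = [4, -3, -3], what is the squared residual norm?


a^T a = 5.
a^T y = 10.
coeff = 10/5 = 2.
||r||^2 = 14.

14


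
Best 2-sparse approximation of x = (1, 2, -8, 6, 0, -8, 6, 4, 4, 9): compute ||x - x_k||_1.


Sorted |x_i| descending: [9, 8, 8, 6, 6, 4, 4, 2, 1, 0]
Keep top 2: [9, 8]
Tail entries: [8, 6, 6, 4, 4, 2, 1, 0]
L1 error = sum of tail = 31.

31


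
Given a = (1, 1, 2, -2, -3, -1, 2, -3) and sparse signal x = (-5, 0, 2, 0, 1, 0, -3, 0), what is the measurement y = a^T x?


Non-zero terms: ['1*-5', '2*2', '-3*1', '2*-3']
Products: [-5, 4, -3, -6]
y = sum = -10.

-10


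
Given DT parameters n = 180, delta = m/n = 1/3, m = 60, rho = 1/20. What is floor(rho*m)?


m = 1/3*180 = 60.
rho = 1/20.
rho*m = 1/20*60 = 3.
k = floor(3) = 3.

3


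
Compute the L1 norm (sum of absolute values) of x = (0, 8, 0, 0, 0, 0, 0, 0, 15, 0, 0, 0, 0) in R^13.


Non-zero entries: [(1, 8), (8, 15)]
Absolute values: [8, 15]
||x||_1 = sum = 23.

23


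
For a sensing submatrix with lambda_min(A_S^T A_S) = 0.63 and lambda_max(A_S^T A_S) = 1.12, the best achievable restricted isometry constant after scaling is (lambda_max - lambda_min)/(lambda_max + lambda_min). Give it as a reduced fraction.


lambda_max - lambda_min = 1.12 - 0.63 = 0.49.
lambda_max + lambda_min = 1.12 + 0.63 = 1.75.
delta = 0.49/1.75 = 49/175 = 7/25.

7/25


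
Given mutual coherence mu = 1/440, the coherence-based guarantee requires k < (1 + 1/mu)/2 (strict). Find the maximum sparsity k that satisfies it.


1/mu = 440.
1 + 1/mu = 441.
(1 + 1/mu)/2 = 220.5 is not an integer, so k_max = floor(220.5) = 220.

220


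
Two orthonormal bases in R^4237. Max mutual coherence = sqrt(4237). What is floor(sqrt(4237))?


65^2 = 4225 <= 4237 < 4356 = 66^2, so 65 <= sqrt(4237) < 66.
floor(sqrt(4237)) = 65.

65


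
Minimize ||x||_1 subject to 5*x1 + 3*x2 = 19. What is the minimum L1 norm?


Axis intercepts:
  x1 = 19/5, x2 = 0: L1 = 19/5
  x1 = 0, x2 = 19/3: L1 = 19/3
x* = (19/5, 0)
||x*||_1 = 19/5.

19/5


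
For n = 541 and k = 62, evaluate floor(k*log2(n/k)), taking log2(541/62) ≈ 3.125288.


log2(n/k) = log2(541/62) ≈ 3.125288.
k*log2(n/k) ≈ 62*3.125288 = 193.767856.
floor(193.767856) = 193.

193


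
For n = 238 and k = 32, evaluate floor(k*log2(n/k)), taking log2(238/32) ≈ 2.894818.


log2(n/k) = log2(238/32) ≈ 2.894818.
k*log2(n/k) ≈ 32*2.894818 = 92.634176.
floor(92.634176) = 92.

92


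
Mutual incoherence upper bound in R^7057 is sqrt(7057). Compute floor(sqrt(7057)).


84^2 = 7056 <= 7057 < 7225 = 85^2, so 84 <= sqrt(7057) < 85.
floor(sqrt(7057)) = 84.

84


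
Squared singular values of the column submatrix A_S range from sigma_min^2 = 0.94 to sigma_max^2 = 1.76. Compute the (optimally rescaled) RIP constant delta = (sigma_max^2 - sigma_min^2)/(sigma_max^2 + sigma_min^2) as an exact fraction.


lambda_max - lambda_min = 1.76 - 0.94 = 0.82.
lambda_max + lambda_min = 1.76 + 0.94 = 2.70.
delta = 0.82/2.70 = 82/270 = 41/135.

41/135


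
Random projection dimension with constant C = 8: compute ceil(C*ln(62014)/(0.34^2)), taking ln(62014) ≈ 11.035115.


ln(62014) ≈ 11.035115.
eps^2 = 0.34^2 = 0.1156.
C*ln(N)/eps^2 ≈ 8*11.035115/0.1156 ≈ 763.6758.
m = ceil(763.6758) = 764.

764


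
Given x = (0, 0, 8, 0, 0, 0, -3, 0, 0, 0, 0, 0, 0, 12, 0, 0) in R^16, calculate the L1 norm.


Non-zero entries: [(2, 8), (6, -3), (13, 12)]
Absolute values: [8, 3, 12]
||x||_1 = sum = 23.

23


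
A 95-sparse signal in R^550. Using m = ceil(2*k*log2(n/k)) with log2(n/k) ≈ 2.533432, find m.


log2(n/k) = log2(550/95) ≈ 2.533432.
2*k*log2(n/k) ≈ 2*95*2.533432 = 481.35208.
m = ceil(481.35208) = 482.

482


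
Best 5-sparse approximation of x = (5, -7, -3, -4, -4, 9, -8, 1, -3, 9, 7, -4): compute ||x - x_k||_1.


Sorted |x_i| descending: [9, 9, 8, 7, 7, 5, 4, 4, 4, 3, 3, 1]
Keep top 5: [9, 9, 8, 7, 7]
Tail entries: [5, 4, 4, 4, 3, 3, 1]
L1 error = sum of tail = 24.

24


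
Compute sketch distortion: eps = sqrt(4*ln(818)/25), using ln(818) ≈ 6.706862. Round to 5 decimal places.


ln(818) ≈ 6.706862.
4*ln(N)/m ≈ 4*6.706862/25 ≈ 1.07309792.
eps = sqrt(1.07309792) ≈ 1.0359044 ≈ 1.03590.

1.03590


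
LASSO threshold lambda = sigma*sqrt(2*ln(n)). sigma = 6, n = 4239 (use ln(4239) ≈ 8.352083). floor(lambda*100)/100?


ln(4239) ≈ 8.352083.
2*ln(n) ≈ 16.704166.
sqrt(2*ln(n)) ≈ sqrt(16.704166) ≈ 4.087073.
lambda ≈ 6*4.087073 = 24.522438.
floor(lambda*100)/100 = 24.52.

24.52


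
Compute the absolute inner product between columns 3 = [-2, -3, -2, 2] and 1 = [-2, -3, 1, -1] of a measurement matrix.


Inner product: -2*-2 + -3*-3 + -2*1 + 2*-1
Products: [4, 9, -2, -2]
Sum = 9.
|dot| = 9.

9


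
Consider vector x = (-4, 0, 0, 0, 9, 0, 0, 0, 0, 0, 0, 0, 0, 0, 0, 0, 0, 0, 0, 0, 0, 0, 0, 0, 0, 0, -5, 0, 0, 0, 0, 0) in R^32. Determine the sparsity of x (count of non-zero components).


Non-zero positions: [0, 4, 26].
Sparsity = 3.

3


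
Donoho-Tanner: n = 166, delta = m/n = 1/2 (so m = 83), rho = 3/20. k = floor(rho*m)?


m = 1/2*166 = 83.
rho = 3/20.
rho*m = 3/20*83 = 12.45.
k = floor(12.45) = 12.

12


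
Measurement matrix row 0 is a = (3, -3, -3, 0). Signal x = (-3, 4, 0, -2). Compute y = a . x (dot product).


Non-zero terms: ['3*-3', '-3*4', '0*-2']
Products: [-9, -12, 0]
y = sum = -21.

-21


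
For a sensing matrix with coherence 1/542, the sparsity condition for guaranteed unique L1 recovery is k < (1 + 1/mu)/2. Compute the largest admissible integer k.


1/mu = 542.
1 + 1/mu = 543.
(1 + 1/mu)/2 = 271.5 is not an integer, so k_max = floor(271.5) = 271.

271


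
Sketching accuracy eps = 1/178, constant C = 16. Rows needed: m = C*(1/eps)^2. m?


1/eps = 178.
(1/eps)^2 = 31684.
m = 16*31684 = 506944.

506944


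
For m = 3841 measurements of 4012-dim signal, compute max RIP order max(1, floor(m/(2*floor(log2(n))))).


floor(log2(4012)) = 11.
2*11 = 22.
m/(2*floor(log2(n))) = 3841/22 ≈ 174.5909.
floor = 174.
k = max(1, 174) = 174.

174


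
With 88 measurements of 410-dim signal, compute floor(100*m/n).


100*m/n = 100*88/410 ≈ 21.4634.
floor = 21.

21


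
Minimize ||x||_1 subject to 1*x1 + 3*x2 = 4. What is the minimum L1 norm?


Axis intercepts:
  x1 = 4, x2 = 0: L1 = 4
  x1 = 0, x2 = 4/3: L1 = 4/3
x* = (0, 4/3)
||x*||_1 = 4/3.

4/3


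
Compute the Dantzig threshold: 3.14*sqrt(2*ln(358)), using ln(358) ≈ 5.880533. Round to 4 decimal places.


ln(358) ≈ 5.880533.
2*ln(n) ≈ 11.761066.
sqrt(2*ln(n)) ≈ sqrt(11.761066) ≈ 3.429441.
threshold ≈ 3.14*3.429441 = 10.76844474 ≈ 10.7684.

10.7684


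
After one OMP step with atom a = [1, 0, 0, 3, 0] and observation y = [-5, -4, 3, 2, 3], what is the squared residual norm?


a^T a = 10.
a^T y = 1.
coeff = 1/10 = 1/10.
||r||^2 = 629/10.

629/10


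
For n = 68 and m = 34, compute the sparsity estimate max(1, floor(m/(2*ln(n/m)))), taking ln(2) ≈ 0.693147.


n/m = 68/34 = 2.
ln(n/m) ≈ 0.693147.
2*ln(n/m) ≈ 1.386294.
m/(2*ln(n/m)) ≈ 34/1.386294 ≈ 24.5258.
floor = 24.
k_max = max(1, 24) = 24.

24


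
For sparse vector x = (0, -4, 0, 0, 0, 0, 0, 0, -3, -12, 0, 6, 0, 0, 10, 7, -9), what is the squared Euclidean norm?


Non-zero entries: [(1, -4), (8, -3), (9, -12), (11, 6), (14, 10), (15, 7), (16, -9)]
Squares: [16, 9, 144, 36, 100, 49, 81]
||x||_2^2 = sum = 435.

435


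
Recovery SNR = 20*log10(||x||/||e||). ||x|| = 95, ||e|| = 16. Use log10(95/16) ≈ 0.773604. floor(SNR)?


||x||/||e|| = 95/16.
log10(95/16) ≈ 0.773604.
20*log10(||x||/||e||) ≈ 20*0.773604 = 15.47208.
floor(15.47208) = 15.

15


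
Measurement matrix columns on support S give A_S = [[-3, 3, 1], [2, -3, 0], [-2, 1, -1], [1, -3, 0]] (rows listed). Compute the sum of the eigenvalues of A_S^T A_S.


Sum of eigenvalues of A_S^T A_S = trace(A_S^T A_S) = sum of squared column norms of A_S.
A_S^T A_S diagonal: [18, 28, 2].
trace = 18 + 28 + 2 = 48.

48


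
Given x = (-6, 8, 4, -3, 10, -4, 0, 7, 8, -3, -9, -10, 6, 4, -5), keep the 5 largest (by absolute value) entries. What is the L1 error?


Sorted |x_i| descending: [10, 10, 9, 8, 8, 7, 6, 6, 5, 4, 4, 4, 3, 3, 0]
Keep top 5: [10, 10, 9, 8, 8]
Tail entries: [7, 6, 6, 5, 4, 4, 4, 3, 3, 0]
L1 error = sum of tail = 42.

42


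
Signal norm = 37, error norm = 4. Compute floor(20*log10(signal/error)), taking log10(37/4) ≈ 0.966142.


||x||/||e|| = 37/4.
log10(37/4) ≈ 0.966142.
20*log10(||x||/||e||) ≈ 20*0.966142 = 19.32284.
floor(19.32284) = 19.

19


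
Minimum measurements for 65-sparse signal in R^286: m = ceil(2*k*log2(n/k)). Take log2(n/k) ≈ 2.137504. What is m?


log2(n/k) = log2(286/65) ≈ 2.137504.
2*k*log2(n/k) ≈ 2*65*2.137504 = 277.87552.
m = ceil(277.87552) = 278.

278


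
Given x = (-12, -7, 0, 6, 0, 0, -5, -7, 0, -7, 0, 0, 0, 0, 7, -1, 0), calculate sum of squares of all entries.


Non-zero entries: [(0, -12), (1, -7), (3, 6), (6, -5), (7, -7), (9, -7), (14, 7), (15, -1)]
Squares: [144, 49, 36, 25, 49, 49, 49, 1]
||x||_2^2 = sum = 402.

402


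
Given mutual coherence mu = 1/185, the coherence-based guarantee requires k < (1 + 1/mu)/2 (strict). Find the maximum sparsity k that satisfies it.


1/mu = 185.
1 + 1/mu = 186.
(1 + 1/mu)/2 = 93 is an integer and the inequality is strict, so k_max = 93 - 1 = 92.

92


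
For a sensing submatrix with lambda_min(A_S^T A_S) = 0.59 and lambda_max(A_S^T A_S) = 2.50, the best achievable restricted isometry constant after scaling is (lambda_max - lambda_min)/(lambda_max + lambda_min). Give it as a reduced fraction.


lambda_max - lambda_min = 2.50 - 0.59 = 1.91.
lambda_max + lambda_min = 2.50 + 0.59 = 3.09.
delta = 1.91/3.09 = 191/309.

191/309


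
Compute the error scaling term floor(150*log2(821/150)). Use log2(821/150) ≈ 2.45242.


log2(n/k) = log2(821/150) ≈ 2.45242.
k*log2(n/k) ≈ 150*2.45242 = 367.863.
floor(367.863) = 367.

367


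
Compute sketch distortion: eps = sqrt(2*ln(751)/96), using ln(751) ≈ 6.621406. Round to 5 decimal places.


ln(751) ≈ 6.621406.
2*ln(N)/m ≈ 2*6.621406/96 ≈ 0.13794596.
eps = sqrt(0.13794596) ≈ 0.3714108 ≈ 0.37141.

0.37141


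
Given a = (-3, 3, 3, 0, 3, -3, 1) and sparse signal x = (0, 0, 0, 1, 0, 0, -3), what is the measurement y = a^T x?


Non-zero terms: ['0*1', '1*-3']
Products: [0, -3]
y = sum = -3.

-3


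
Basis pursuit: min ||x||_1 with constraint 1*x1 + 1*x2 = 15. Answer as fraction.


Axis intercepts:
  x1 = 15, x2 = 0: L1 = 15
  x1 = 0, x2 = 15: L1 = 15
x* = (15, 0)
||x*||_1 = 15.

15


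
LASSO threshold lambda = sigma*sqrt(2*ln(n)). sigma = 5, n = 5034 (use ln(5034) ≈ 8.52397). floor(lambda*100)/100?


ln(5034) ≈ 8.52397.
2*ln(n) ≈ 17.04794.
sqrt(2*ln(n)) ≈ sqrt(17.04794) ≈ 4.128915.
lambda ≈ 5*4.128915 = 20.644575.
floor(lambda*100)/100 = 20.64.

20.64


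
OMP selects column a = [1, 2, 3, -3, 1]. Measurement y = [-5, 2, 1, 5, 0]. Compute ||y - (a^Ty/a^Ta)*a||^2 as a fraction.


a^T a = 24.
a^T y = -13.
coeff = -13/24 = -13/24.
||r||^2 = 1151/24.

1151/24


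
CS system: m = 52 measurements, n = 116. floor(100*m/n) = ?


100*m/n = 100*52/116 ≈ 44.8276.
floor = 44.

44


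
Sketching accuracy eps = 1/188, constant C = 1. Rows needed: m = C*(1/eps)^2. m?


1/eps = 188.
(1/eps)^2 = 35344.
m = 1*35344 = 35344.

35344


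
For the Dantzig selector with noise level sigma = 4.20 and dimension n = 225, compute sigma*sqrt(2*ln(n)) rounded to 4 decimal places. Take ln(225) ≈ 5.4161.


ln(225) ≈ 5.4161.
2*ln(n) ≈ 10.8322.
sqrt(2*ln(n)) ≈ sqrt(10.8322) ≈ 3.291231.
threshold ≈ 4.20*3.291231 = 13.8231702 ≈ 13.8232.

13.8232


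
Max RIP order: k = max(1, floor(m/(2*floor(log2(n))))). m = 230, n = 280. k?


floor(log2(280)) = 8.
2*8 = 16.
m/(2*floor(log2(n))) = 230/16 ≈ 14.375.
floor = 14.
k = max(1, 14) = 14.

14


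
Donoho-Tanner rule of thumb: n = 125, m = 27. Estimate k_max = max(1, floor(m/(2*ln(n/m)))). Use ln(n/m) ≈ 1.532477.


n/m = 125/27.
ln(n/m) ≈ 1.532477.
2*ln(n/m) ≈ 3.064954.
m/(2*ln(n/m)) ≈ 27/3.064954 ≈ 8.8093.
floor = 8.
k_max = max(1, 8) = 8.

8


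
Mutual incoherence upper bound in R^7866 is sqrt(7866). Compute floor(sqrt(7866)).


88^2 = 7744 <= 7866 < 7921 = 89^2, so 88 <= sqrt(7866) < 89.
floor(sqrt(7866)) = 88.

88


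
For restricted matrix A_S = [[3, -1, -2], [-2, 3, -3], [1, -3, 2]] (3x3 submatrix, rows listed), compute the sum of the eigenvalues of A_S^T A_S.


Sum of eigenvalues of A_S^T A_S = trace(A_S^T A_S) = sum of squared column norms of A_S.
A_S^T A_S diagonal: [14, 19, 17].
trace = 14 + 19 + 17 = 50.

50


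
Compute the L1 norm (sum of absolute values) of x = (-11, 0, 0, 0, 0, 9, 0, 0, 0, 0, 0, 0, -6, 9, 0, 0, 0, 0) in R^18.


Non-zero entries: [(0, -11), (5, 9), (12, -6), (13, 9)]
Absolute values: [11, 9, 6, 9]
||x||_1 = sum = 35.

35


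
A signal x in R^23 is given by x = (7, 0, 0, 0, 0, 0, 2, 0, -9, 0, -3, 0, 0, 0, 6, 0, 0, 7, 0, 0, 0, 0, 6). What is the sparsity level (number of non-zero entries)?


Non-zero positions: [0, 6, 8, 10, 14, 17, 22].
Sparsity = 7.

7


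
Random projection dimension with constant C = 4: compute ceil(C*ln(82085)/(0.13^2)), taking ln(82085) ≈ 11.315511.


ln(82085) ≈ 11.315511.
eps^2 = 0.13^2 = 0.0169.
C*ln(N)/eps^2 ≈ 4*11.315511/0.0169 ≈ 2678.2275.
m = ceil(2678.2275) = 2679.

2679


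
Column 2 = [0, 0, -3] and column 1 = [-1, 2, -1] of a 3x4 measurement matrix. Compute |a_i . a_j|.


Inner product: 0*-1 + 0*2 + -3*-1
Products: [0, 0, 3]
Sum = 3.
|dot| = 3.

3


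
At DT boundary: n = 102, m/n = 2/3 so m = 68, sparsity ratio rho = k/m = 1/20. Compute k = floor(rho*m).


m = 2/3*102 = 68.
rho = 1/20.
rho*m = 1/20*68 = 3.4.
k = floor(3.4) = 3.

3


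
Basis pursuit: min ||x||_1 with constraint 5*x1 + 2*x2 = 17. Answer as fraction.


Axis intercepts:
  x1 = 17/5, x2 = 0: L1 = 17/5
  x1 = 0, x2 = 17/2: L1 = 17/2
x* = (17/5, 0)
||x*||_1 = 17/5.

17/5


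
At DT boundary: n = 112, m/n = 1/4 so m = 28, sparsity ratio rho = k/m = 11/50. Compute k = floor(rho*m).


m = 1/4*112 = 28.
rho = 11/50.
rho*m = 11/50*28 = 6.16.
k = floor(6.16) = 6.

6


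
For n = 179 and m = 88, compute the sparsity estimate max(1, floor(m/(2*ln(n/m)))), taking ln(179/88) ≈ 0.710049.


n/m = 179/88.
ln(n/m) ≈ 0.710049.
2*ln(n/m) ≈ 1.420098.
m/(2*ln(n/m)) ≈ 88/1.420098 ≈ 61.9676.
floor = 61.
k_max = max(1, 61) = 61.

61


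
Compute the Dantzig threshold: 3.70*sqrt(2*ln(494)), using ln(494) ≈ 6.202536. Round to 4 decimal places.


ln(494) ≈ 6.202536.
2*ln(n) ≈ 12.405072.
sqrt(2*ln(n)) ≈ sqrt(12.405072) ≈ 3.522083.
threshold ≈ 3.70*3.522083 = 13.0317071 ≈ 13.0317.

13.0317


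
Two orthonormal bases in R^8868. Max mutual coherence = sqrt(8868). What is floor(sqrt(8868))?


94^2 = 8836 <= 8868 < 9025 = 95^2, so 94 <= sqrt(8868) < 95.
floor(sqrt(8868)) = 94.

94


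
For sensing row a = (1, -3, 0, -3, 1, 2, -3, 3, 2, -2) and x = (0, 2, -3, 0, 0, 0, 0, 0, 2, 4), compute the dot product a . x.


Non-zero terms: ['-3*2', '0*-3', '2*2', '-2*4']
Products: [-6, 0, 4, -8]
y = sum = -10.

-10


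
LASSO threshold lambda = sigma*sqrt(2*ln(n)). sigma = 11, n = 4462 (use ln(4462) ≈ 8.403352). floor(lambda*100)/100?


ln(4462) ≈ 8.403352.
2*ln(n) ≈ 16.806704.
sqrt(2*ln(n)) ≈ sqrt(16.806704) ≈ 4.099598.
lambda ≈ 11*4.099598 = 45.095578.
floor(lambda*100)/100 = 45.09.

45.09


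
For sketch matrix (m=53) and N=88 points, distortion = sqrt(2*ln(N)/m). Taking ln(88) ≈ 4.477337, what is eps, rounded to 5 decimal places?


ln(88) ≈ 4.477337.
2*ln(N)/m ≈ 2*4.477337/53 ≈ 0.16895611.
eps = sqrt(0.16895611) ≈ 0.4110427 ≈ 0.41104.

0.41104


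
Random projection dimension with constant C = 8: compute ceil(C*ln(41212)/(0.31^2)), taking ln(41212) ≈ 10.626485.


ln(41212) ≈ 10.626485.
eps^2 = 0.31^2 = 0.0961.
C*ln(N)/eps^2 ≈ 8*10.626485/0.0961 ≈ 884.6189.
m = ceil(884.6189) = 885.

885


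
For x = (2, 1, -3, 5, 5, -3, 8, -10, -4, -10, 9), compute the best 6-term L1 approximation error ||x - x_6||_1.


Sorted |x_i| descending: [10, 10, 9, 8, 5, 5, 4, 3, 3, 2, 1]
Keep top 6: [10, 10, 9, 8, 5, 5]
Tail entries: [4, 3, 3, 2, 1]
L1 error = sum of tail = 13.

13


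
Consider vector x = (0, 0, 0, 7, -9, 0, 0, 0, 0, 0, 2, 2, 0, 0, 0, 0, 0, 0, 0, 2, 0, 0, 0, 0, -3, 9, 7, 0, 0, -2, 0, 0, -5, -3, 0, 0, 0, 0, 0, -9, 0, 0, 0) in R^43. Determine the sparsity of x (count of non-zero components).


Non-zero positions: [3, 4, 10, 11, 19, 24, 25, 26, 29, 32, 33, 39].
Sparsity = 12.

12


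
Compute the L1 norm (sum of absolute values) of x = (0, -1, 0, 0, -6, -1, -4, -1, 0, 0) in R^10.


Non-zero entries: [(1, -1), (4, -6), (5, -1), (6, -4), (7, -1)]
Absolute values: [1, 6, 1, 4, 1]
||x||_1 = sum = 13.

13


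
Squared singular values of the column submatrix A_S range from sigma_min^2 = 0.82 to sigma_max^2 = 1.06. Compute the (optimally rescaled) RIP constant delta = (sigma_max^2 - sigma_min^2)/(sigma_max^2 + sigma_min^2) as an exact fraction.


lambda_max - lambda_min = 1.06 - 0.82 = 0.24.
lambda_max + lambda_min = 1.06 + 0.82 = 1.88.
delta = 0.24/1.88 = 24/188 = 6/47.

6/47


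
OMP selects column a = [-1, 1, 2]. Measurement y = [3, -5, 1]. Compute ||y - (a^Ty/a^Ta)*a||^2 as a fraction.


a^T a = 6.
a^T y = -6.
coeff = -6/6 = -1.
||r||^2 = 29.

29


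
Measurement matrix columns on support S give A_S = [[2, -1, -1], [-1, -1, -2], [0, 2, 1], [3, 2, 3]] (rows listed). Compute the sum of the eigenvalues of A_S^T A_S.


Sum of eigenvalues of A_S^T A_S = trace(A_S^T A_S) = sum of squared column norms of A_S.
A_S^T A_S diagonal: [14, 10, 15].
trace = 14 + 10 + 15 = 39.

39


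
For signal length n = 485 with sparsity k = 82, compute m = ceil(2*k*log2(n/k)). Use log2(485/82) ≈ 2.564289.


log2(n/k) = log2(485/82) ≈ 2.564289.
2*k*log2(n/k) ≈ 2*82*2.564289 = 420.543396.
m = ceil(420.543396) = 421.

421


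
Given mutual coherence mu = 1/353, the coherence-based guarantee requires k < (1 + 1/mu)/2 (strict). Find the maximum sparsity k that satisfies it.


1/mu = 353.
1 + 1/mu = 354.
(1 + 1/mu)/2 = 177 is an integer and the inequality is strict, so k_max = 177 - 1 = 176.

176


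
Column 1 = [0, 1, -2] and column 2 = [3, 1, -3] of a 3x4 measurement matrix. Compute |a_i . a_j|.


Inner product: 0*3 + 1*1 + -2*-3
Products: [0, 1, 6]
Sum = 7.
|dot| = 7.

7


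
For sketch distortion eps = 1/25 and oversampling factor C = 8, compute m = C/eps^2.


1/eps = 25.
(1/eps)^2 = 625.
m = 8*625 = 5000.

5000


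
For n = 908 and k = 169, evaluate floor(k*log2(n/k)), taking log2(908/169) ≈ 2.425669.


log2(n/k) = log2(908/169) ≈ 2.425669.
k*log2(n/k) ≈ 169*2.425669 = 409.938061.
floor(409.938061) = 409.

409


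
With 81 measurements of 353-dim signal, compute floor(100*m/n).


100*m/n = 100*81/353 ≈ 22.9462.
floor = 22.

22


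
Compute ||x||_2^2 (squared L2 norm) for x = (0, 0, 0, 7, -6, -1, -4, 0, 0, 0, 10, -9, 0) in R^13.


Non-zero entries: [(3, 7), (4, -6), (5, -1), (6, -4), (10, 10), (11, -9)]
Squares: [49, 36, 1, 16, 100, 81]
||x||_2^2 = sum = 283.

283


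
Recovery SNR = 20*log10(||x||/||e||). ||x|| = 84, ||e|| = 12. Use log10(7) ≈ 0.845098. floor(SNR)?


||x||/||e|| = 84/12 = 7.
log10(7) ≈ 0.845098.
20*log10(||x||/||e||) ≈ 20*0.845098 = 16.90196.
floor(16.90196) = 16.

16


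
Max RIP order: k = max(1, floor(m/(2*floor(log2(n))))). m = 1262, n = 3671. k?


floor(log2(3671)) = 11.
2*11 = 22.
m/(2*floor(log2(n))) = 1262/22 ≈ 57.3636.
floor = 57.
k = max(1, 57) = 57.

57


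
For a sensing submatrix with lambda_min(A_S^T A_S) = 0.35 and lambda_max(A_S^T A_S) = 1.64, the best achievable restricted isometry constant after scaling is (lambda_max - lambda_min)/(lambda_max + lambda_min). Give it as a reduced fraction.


lambda_max - lambda_min = 1.64 - 0.35 = 1.29.
lambda_max + lambda_min = 1.64 + 0.35 = 1.99.
delta = 1.29/1.99 = 129/199.

129/199


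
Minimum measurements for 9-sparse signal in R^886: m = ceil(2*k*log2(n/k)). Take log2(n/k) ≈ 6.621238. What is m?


log2(n/k) = log2(886/9) ≈ 6.621238.
2*k*log2(n/k) ≈ 2*9*6.621238 = 119.182284.
m = ceil(119.182284) = 120.

120


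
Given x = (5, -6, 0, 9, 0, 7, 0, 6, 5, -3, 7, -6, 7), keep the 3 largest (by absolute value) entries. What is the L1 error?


Sorted |x_i| descending: [9, 7, 7, 7, 6, 6, 6, 5, 5, 3, 0, 0, 0]
Keep top 3: [9, 7, 7]
Tail entries: [7, 6, 6, 6, 5, 5, 3, 0, 0, 0]
L1 error = sum of tail = 38.

38


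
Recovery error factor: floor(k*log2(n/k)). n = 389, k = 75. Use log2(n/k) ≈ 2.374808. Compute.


log2(n/k) = log2(389/75) ≈ 2.374808.
k*log2(n/k) ≈ 75*2.374808 = 178.1106.
floor(178.1106) = 178.

178


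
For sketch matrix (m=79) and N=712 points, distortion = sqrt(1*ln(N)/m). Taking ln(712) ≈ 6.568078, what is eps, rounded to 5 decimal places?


ln(712) ≈ 6.568078.
1*ln(N)/m ≈ 1*6.568078/79 ≈ 0.08314023.
eps = sqrt(0.08314023) ≈ 0.2883405 ≈ 0.28834.

0.28834


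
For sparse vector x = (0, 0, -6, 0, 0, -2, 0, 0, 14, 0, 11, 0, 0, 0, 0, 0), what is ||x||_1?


Non-zero entries: [(2, -6), (5, -2), (8, 14), (10, 11)]
Absolute values: [6, 2, 14, 11]
||x||_1 = sum = 33.

33


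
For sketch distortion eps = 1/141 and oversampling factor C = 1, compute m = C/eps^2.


1/eps = 141.
(1/eps)^2 = 19881.
m = 1*19881 = 19881.

19881


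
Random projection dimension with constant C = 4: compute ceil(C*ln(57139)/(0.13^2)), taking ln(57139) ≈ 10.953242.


ln(57139) ≈ 10.953242.
eps^2 = 0.13^2 = 0.0169.
C*ln(N)/eps^2 ≈ 4*10.953242/0.0169 ≈ 2592.4833.
m = ceil(2592.4833) = 2593.

2593


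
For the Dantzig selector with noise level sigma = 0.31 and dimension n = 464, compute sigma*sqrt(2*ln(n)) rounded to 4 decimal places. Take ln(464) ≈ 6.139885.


ln(464) ≈ 6.139885.
2*ln(n) ≈ 12.27977.
sqrt(2*ln(n)) ≈ sqrt(12.27977) ≈ 3.50425.
threshold ≈ 0.31*3.50425 = 1.0863175 ≈ 1.0863.

1.0863


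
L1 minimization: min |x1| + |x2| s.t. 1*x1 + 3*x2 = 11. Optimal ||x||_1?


Axis intercepts:
  x1 = 11, x2 = 0: L1 = 11
  x1 = 0, x2 = 11/3: L1 = 11/3
x* = (0, 11/3)
||x*||_1 = 11/3.

11/3


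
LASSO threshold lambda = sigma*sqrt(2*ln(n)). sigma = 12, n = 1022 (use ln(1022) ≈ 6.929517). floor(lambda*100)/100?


ln(1022) ≈ 6.929517.
2*ln(n) ≈ 13.859034.
sqrt(2*ln(n)) ≈ sqrt(13.859034) ≈ 3.722772.
lambda ≈ 12*3.722772 = 44.673264.
floor(lambda*100)/100 = 44.67.

44.67


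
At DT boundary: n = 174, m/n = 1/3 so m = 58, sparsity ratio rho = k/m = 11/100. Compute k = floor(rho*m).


m = 1/3*174 = 58.
rho = 11/100.
rho*m = 11/100*58 = 6.38.
k = floor(6.38) = 6.

6


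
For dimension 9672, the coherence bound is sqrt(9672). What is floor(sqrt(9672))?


98^2 = 9604 <= 9672 < 9801 = 99^2, so 98 <= sqrt(9672) < 99.
floor(sqrt(9672)) = 98.

98


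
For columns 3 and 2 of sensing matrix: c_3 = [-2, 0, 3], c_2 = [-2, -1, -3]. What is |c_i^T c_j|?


Inner product: -2*-2 + 0*-1 + 3*-3
Products: [4, 0, -9]
Sum = -5.
|dot| = 5.

5


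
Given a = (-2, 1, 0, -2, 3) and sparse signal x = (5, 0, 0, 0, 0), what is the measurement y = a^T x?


Non-zero terms: ['-2*5']
Products: [-10]
y = sum = -10.

-10


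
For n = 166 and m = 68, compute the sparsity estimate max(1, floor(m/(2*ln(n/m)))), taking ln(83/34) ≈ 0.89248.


n/m = 166/68 = 83/34.
ln(n/m) ≈ 0.89248.
2*ln(n/m) ≈ 1.78496.
m/(2*ln(n/m)) ≈ 68/1.78496 ≈ 38.0961.
floor = 38.
k_max = max(1, 38) = 38.

38


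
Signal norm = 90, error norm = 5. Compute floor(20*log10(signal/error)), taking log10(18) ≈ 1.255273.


||x||/||e|| = 90/5 = 18.
log10(18) ≈ 1.255273.
20*log10(||x||/||e||) ≈ 20*1.255273 = 25.10546.
floor(25.10546) = 25.

25


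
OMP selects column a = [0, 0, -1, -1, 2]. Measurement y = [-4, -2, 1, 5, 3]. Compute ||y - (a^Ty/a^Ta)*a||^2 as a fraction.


a^T a = 6.
a^T y = 0.
coeff = 0/6 = 0.
||r||^2 = 55.

55


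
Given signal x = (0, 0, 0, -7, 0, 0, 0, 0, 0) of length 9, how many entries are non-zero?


Non-zero positions: [3].
Sparsity = 1.

1


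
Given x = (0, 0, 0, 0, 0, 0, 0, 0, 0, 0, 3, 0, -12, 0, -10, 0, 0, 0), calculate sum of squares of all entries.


Non-zero entries: [(10, 3), (12, -12), (14, -10)]
Squares: [9, 144, 100]
||x||_2^2 = sum = 253.

253


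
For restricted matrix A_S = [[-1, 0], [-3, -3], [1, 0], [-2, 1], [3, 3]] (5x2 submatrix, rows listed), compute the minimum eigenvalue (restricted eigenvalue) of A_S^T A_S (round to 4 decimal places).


A_S^T A_S = [[24, 16], [16, 19]].
trace = 43.
det = 200.
disc = trace^2 - 4*det = 1849 - 4*200 = 1049.
sqrt(1049) ≈ 32.388269.
lam_min = (43 - sqrt(1049))/2 ≈ (43 - 32.388269)/2 = 5.3058655 ≈ 5.3059.

5.3059


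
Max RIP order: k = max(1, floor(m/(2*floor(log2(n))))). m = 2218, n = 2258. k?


floor(log2(2258)) = 11.
2*11 = 22.
m/(2*floor(log2(n))) = 2218/22 ≈ 100.8182.
floor = 100.
k = max(1, 100) = 100.

100


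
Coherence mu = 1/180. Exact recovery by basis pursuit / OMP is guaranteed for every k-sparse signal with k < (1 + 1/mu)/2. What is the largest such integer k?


1/mu = 180.
1 + 1/mu = 181.
(1 + 1/mu)/2 = 90.5 is not an integer, so k_max = floor(90.5) = 90.

90


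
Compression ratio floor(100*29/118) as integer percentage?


100*m/n = 100*29/118 ≈ 24.5763.
floor = 24.

24


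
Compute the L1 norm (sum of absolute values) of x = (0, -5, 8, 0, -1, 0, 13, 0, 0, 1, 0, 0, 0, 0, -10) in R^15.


Non-zero entries: [(1, -5), (2, 8), (4, -1), (6, 13), (9, 1), (14, -10)]
Absolute values: [5, 8, 1, 13, 1, 10]
||x||_1 = sum = 38.

38


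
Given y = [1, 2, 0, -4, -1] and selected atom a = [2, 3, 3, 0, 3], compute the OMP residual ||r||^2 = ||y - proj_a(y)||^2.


a^T a = 31.
a^T y = 5.
coeff = 5/31 = 5/31.
||r||^2 = 657/31.

657/31


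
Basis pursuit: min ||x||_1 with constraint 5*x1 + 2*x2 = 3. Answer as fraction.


Axis intercepts:
  x1 = 3/5, x2 = 0: L1 = 3/5
  x1 = 0, x2 = 3/2: L1 = 3/2
x* = (3/5, 0)
||x*||_1 = 3/5.

3/5


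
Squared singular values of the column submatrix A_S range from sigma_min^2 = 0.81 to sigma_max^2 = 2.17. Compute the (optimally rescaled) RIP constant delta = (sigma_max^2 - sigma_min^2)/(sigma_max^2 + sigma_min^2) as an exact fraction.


lambda_max - lambda_min = 2.17 - 0.81 = 1.36.
lambda_max + lambda_min = 2.17 + 0.81 = 2.98.
delta = 1.36/2.98 = 136/298 = 68/149.

68/149


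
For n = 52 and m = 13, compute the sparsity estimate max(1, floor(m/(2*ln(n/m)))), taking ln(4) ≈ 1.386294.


n/m = 52/13 = 4.
ln(n/m) ≈ 1.386294.
2*ln(n/m) ≈ 2.772588.
m/(2*ln(n/m)) ≈ 13/2.772588 ≈ 4.6888.
floor = 4.
k_max = max(1, 4) = 4.

4


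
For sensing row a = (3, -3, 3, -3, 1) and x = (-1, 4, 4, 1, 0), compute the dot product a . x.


Non-zero terms: ['3*-1', '-3*4', '3*4', '-3*1']
Products: [-3, -12, 12, -3]
y = sum = -6.

-6


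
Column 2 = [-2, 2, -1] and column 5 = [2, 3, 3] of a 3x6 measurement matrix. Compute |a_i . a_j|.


Inner product: -2*2 + 2*3 + -1*3
Products: [-4, 6, -3]
Sum = -1.
|dot| = 1.

1


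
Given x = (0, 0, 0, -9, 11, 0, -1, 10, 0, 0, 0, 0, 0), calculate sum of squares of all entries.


Non-zero entries: [(3, -9), (4, 11), (6, -1), (7, 10)]
Squares: [81, 121, 1, 100]
||x||_2^2 = sum = 303.

303


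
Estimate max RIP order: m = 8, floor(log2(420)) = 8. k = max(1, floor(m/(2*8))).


floor(log2(420)) = 8.
2*8 = 16.
m/(2*floor(log2(n))) = 8/16 ≈ 0.5.
floor = 0.
k = max(1, 0) = 1.

1


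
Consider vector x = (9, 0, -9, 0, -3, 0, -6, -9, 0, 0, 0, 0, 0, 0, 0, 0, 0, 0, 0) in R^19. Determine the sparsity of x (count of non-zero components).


Non-zero positions: [0, 2, 4, 6, 7].
Sparsity = 5.

5


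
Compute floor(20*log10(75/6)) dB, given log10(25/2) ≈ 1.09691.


||x||/||e|| = 75/6 = 25/2.
log10(25/2) ≈ 1.09691.
20*log10(||x||/||e||) ≈ 20*1.09691 = 21.9382.
floor(21.9382) = 21.

21


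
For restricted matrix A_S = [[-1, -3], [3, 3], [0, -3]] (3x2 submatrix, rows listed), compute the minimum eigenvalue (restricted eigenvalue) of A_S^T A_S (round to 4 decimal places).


A_S^T A_S = [[10, 12], [12, 27]].
trace = 37.
det = 126.
disc = trace^2 - 4*det = 1369 - 4*126 = 865.
sqrt(865) ≈ 29.410882.
lam_min = (37 - sqrt(865))/2 ≈ (37 - 29.410882)/2 = 3.794559 ≈ 3.7946.

3.7946


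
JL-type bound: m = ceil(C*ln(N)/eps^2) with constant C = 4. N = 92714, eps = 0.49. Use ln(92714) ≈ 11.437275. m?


ln(92714) ≈ 11.437275.
eps^2 = 0.49^2 = 0.2401.
C*ln(N)/eps^2 ≈ 4*11.437275/0.2401 ≈ 190.5419.
m = ceil(190.5419) = 191.

191


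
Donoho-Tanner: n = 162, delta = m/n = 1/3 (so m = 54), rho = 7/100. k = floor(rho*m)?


m = 1/3*162 = 54.
rho = 7/100.
rho*m = 7/100*54 = 3.78.
k = floor(3.78) = 3.

3


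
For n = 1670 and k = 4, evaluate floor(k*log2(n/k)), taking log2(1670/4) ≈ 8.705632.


log2(n/k) = log2(1670/4) ≈ 8.705632.
k*log2(n/k) ≈ 4*8.705632 = 34.822528.
floor(34.822528) = 34.

34


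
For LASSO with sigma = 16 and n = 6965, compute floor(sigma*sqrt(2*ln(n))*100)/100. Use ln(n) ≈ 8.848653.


ln(6965) ≈ 8.848653.
2*ln(n) ≈ 17.697306.
sqrt(2*ln(n)) ≈ sqrt(17.697306) ≈ 4.206817.
lambda ≈ 16*4.206817 = 67.309072.
floor(lambda*100)/100 = 67.30.

67.30


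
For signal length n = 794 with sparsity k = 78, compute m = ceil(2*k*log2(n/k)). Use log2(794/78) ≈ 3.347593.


log2(n/k) = log2(794/78) ≈ 3.347593.
2*k*log2(n/k) ≈ 2*78*3.347593 = 522.224508.
m = ceil(522.224508) = 523.

523


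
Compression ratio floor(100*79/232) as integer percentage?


100*m/n = 100*79/232 ≈ 34.0517.
floor = 34.

34


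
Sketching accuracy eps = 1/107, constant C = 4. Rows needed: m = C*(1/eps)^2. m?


1/eps = 107.
(1/eps)^2 = 11449.
m = 4*11449 = 45796.

45796


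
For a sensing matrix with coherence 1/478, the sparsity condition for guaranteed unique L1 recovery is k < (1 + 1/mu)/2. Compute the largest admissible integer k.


1/mu = 478.
1 + 1/mu = 479.
(1 + 1/mu)/2 = 239.5 is not an integer, so k_max = floor(239.5) = 239.

239


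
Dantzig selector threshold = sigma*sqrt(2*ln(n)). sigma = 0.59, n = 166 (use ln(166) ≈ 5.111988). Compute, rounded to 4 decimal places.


ln(166) ≈ 5.111988.
2*ln(n) ≈ 10.223976.
sqrt(2*ln(n)) ≈ sqrt(10.223976) ≈ 3.197495.
threshold ≈ 0.59*3.197495 = 1.88652205 ≈ 1.8865.

1.8865


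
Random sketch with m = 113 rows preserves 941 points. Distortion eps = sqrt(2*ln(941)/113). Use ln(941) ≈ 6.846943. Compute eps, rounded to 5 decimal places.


ln(941) ≈ 6.846943.
2*ln(N)/m ≈ 2*6.846943/113 ≈ 0.12118483.
eps = sqrt(0.12118483) ≈ 0.3481161 ≈ 0.34812.

0.34812


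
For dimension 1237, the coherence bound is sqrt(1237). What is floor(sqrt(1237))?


35^2 = 1225 <= 1237 < 1296 = 36^2, so 35 <= sqrt(1237) < 36.
floor(sqrt(1237)) = 35.

35


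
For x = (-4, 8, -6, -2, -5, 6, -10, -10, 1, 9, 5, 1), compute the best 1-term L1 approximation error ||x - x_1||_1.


Sorted |x_i| descending: [10, 10, 9, 8, 6, 6, 5, 5, 4, 2, 1, 1]
Keep top 1: [10]
Tail entries: [10, 9, 8, 6, 6, 5, 5, 4, 2, 1, 1]
L1 error = sum of tail = 57.

57


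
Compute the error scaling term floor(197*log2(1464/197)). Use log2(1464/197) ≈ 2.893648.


log2(n/k) = log2(1464/197) ≈ 2.893648.
k*log2(n/k) ≈ 197*2.893648 = 570.048656.
floor(570.048656) = 570.

570


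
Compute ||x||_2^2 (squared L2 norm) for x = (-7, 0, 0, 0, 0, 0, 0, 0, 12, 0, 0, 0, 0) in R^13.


Non-zero entries: [(0, -7), (8, 12)]
Squares: [49, 144]
||x||_2^2 = sum = 193.

193


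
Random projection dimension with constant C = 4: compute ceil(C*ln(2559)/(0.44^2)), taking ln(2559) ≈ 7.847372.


ln(2559) ≈ 7.847372.
eps^2 = 0.44^2 = 0.1936.
C*ln(N)/eps^2 ≈ 4*7.847372/0.1936 ≈ 162.1358.
m = ceil(162.1358) = 163.

163


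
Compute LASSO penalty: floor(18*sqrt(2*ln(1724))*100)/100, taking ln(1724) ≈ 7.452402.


ln(1724) ≈ 7.452402.
2*ln(n) ≈ 14.904804.
sqrt(2*ln(n)) ≈ sqrt(14.904804) ≈ 3.860674.
lambda ≈ 18*3.860674 = 69.492132.
floor(lambda*100)/100 = 69.49.

69.49


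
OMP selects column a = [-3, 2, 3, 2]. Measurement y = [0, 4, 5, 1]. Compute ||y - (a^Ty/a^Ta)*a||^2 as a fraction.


a^T a = 26.
a^T y = 25.
coeff = 25/26 = 25/26.
||r||^2 = 467/26.

467/26


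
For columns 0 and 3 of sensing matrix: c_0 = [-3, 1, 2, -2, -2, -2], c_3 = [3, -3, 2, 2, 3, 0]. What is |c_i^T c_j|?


Inner product: -3*3 + 1*-3 + 2*2 + -2*2 + -2*3 + -2*0
Products: [-9, -3, 4, -4, -6, 0]
Sum = -18.
|dot| = 18.

18


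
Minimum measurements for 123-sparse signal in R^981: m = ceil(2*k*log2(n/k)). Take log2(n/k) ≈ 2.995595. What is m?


log2(n/k) = log2(981/123) ≈ 2.995595.
2*k*log2(n/k) ≈ 2*123*2.995595 = 736.91637.
m = ceil(736.91637) = 737.

737


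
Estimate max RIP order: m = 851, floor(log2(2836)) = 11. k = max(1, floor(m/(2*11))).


floor(log2(2836)) = 11.
2*11 = 22.
m/(2*floor(log2(n))) = 851/22 ≈ 38.6818.
floor = 38.
k = max(1, 38) = 38.

38


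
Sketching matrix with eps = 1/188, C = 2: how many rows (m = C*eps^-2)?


1/eps = 188.
(1/eps)^2 = 35344.
m = 2*35344 = 70688.

70688


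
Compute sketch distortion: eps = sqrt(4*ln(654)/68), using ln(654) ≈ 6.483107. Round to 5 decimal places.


ln(654) ≈ 6.483107.
4*ln(N)/m ≈ 4*6.483107/68 ≈ 0.38135924.
eps = sqrt(0.38135924) ≈ 0.6175429 ≈ 0.61754.

0.61754


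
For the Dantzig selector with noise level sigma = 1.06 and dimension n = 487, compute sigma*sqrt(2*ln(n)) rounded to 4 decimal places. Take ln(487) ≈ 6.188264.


ln(487) ≈ 6.188264.
2*ln(n) ≈ 12.376528.
sqrt(2*ln(n)) ≈ sqrt(12.376528) ≈ 3.518029.
threshold ≈ 1.06*3.518029 = 3.72911074 ≈ 3.7291.

3.7291


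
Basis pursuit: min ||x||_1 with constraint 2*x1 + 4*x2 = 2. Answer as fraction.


Axis intercepts:
  x1 = 1, x2 = 0: L1 = 1
  x1 = 0, x2 = 1/2: L1 = 1/2
x* = (0, 1/2)
||x*||_1 = 1/2.

1/2


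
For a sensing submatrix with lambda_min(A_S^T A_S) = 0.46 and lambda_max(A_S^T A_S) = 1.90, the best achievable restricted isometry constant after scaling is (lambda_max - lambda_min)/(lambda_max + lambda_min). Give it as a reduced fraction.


lambda_max - lambda_min = 1.90 - 0.46 = 1.44.
lambda_max + lambda_min = 1.90 + 0.46 = 2.36.
delta = 1.44/2.36 = 144/236 = 36/59.

36/59


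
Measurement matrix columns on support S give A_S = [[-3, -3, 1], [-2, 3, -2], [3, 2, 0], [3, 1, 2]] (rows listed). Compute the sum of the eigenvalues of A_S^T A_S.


Sum of eigenvalues of A_S^T A_S = trace(A_S^T A_S) = sum of squared column norms of A_S.
A_S^T A_S diagonal: [31, 23, 9].
trace = 31 + 23 + 9 = 63.

63
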